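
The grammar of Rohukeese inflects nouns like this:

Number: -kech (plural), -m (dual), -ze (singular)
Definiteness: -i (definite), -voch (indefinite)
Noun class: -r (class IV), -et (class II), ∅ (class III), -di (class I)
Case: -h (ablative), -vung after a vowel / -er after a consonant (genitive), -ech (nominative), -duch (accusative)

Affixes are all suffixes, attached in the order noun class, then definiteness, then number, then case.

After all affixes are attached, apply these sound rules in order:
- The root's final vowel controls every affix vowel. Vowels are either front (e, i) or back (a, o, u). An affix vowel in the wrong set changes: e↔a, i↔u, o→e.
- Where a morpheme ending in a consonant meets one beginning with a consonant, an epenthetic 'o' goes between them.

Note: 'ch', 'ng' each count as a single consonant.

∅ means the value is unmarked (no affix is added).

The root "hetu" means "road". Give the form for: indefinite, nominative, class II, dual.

Attach noun class class II -et → hetuet.
Attach definiteness indefinite -voch → hetuetvoch.
Attach number dual -m → hetuetvochm.
Attach case nominative -ech → hetuetvochmech.
Apply vowel harmony: hetuetvochmech → hetuatvochmach.
Apply epenthesis: hetuatvochmach → hetuatovochomach.

hetuatovochomach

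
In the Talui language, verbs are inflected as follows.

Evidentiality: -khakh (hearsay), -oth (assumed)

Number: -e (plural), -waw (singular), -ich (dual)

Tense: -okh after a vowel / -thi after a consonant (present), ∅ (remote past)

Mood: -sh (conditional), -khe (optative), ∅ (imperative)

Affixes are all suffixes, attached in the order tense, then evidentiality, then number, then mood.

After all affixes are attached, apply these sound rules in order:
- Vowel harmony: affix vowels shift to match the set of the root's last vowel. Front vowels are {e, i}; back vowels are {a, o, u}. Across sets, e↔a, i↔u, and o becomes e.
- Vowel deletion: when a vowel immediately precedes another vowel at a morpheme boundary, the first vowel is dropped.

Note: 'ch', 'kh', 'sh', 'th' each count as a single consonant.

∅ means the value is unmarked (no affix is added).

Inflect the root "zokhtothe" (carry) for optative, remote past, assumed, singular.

zokhtothethwewkhe

tense = remote past: zero marking, form stays zokhtothe.
Attach evidentiality assumed -oth → zokhtotheoth.
Attach number singular -waw → zokhtotheothwaw.
Attach mood optative -khe → zokhtotheothwawkhe.
Apply vowel harmony: zokhtotheothwawkhe → zokhtotheethwewkhe.
Apply vowel deletion: zokhtotheethwewkhe → zokhtothethwewkhe.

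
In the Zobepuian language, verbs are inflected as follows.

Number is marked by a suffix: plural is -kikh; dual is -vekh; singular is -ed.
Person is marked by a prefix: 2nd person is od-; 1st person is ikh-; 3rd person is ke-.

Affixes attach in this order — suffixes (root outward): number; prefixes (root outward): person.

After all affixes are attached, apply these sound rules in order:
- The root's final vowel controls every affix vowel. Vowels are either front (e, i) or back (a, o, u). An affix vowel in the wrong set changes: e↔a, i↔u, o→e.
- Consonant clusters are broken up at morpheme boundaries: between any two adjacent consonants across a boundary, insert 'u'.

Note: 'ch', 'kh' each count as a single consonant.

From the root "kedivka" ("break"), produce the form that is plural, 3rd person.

kakedivkakukh

Attach number plural -kikh → kedivkakikh.
Attach person 3rd person ke- → kekedivkakikh.
Apply vowel harmony: kekedivkakikh → kakedivkakukh.
Epenthesis: no change.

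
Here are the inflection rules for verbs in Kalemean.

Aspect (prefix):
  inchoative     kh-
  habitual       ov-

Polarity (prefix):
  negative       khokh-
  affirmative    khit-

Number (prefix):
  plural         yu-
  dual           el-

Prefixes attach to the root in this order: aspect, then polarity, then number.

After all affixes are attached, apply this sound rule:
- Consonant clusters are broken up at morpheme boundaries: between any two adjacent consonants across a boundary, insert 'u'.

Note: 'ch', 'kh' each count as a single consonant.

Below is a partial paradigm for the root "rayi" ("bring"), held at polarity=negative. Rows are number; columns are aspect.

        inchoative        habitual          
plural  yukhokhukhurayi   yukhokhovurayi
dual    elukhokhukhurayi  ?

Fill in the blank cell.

Attach aspect habitual ov- → ovrayi.
Attach polarity negative khokh- → khokhovrayi.
Attach number dual el- → elkhokhovrayi.
Apply epenthesis: elkhokhovrayi → elukhokhovurayi.

elukhokhovurayi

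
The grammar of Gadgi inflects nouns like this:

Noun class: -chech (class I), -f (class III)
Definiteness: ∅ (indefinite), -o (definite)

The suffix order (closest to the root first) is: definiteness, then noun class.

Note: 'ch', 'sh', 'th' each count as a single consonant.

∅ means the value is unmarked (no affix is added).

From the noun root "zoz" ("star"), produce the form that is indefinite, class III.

zozf

definiteness = indefinite: zero marking, form stays zoz.
Attach noun class class III -f → zozf.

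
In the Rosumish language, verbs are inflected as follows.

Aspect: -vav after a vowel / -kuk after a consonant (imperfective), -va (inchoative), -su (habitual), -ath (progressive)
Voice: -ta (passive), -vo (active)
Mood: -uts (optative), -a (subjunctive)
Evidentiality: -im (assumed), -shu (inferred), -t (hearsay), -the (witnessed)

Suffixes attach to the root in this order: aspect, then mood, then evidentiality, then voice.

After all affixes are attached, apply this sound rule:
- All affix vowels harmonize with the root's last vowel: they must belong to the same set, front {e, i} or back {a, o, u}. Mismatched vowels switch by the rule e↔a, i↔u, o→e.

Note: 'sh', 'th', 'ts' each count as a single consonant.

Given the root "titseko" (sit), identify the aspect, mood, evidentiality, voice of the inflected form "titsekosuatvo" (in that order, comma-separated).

habitual, subjunctive, hearsay, active

Segment: titseko-su-a-t-vo.
aspect: -su → habitual.
mood: -a → subjunctive.
evidentiality: -t → hearsay.
voice: -vo → active.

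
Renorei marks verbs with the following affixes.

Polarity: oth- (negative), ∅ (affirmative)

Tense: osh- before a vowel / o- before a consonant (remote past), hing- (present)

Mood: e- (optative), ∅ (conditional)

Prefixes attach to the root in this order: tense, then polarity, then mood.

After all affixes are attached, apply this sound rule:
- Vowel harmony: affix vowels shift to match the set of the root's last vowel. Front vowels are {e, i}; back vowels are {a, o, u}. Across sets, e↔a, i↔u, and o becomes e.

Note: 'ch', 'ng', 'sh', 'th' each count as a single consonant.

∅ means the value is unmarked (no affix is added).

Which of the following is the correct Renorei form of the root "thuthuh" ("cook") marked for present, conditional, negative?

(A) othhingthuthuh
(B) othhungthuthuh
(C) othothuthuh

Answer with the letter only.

Attach tense present hing- → hingthuthuh.
Attach polarity negative oth- → othhingthuthuh.
mood = conditional: zero marking, form stays othhingthuthuh.
Apply vowel harmony: othhingthuthuh → othhungthuthuh.
So the correct form is othhungthuthuh, option (B).
(A) othhingthuthuh is wrong: it fails to apply the sound rule(s).
(C) othothuthuh is wrong: it uses remote past instead of present for tense.

B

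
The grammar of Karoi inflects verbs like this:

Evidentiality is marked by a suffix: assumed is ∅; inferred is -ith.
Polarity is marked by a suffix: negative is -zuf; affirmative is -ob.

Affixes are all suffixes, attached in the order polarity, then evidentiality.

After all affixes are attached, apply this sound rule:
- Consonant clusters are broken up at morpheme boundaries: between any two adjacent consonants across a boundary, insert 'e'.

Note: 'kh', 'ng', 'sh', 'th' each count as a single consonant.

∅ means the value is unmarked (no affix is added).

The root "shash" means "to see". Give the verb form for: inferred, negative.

Attach polarity negative -zuf → shashzuf.
Attach evidentiality inferred -ith → shashzufith.
Apply epenthesis: shashzufith → shashezufith.

shashezufith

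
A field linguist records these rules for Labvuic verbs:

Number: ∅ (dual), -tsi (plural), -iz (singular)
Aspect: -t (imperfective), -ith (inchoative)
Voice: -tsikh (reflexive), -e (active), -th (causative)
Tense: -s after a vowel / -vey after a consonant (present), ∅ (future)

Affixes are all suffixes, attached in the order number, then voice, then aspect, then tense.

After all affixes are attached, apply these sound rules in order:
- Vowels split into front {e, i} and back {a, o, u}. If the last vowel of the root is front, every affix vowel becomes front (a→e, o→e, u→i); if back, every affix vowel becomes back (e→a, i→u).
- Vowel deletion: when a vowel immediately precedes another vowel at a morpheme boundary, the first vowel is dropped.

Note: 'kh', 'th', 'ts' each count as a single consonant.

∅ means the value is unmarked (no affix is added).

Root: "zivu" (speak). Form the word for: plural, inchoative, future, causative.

Attach number plural -tsi → zivutsi.
Attach voice causative -th → zivutsith.
Attach aspect inchoative -ith → zivutsithith.
tense = future: zero marking, form stays zivutsithith.
Apply vowel harmony: zivutsithith → zivutsuthuth.
Vowel deletion: no change.

zivutsuthuth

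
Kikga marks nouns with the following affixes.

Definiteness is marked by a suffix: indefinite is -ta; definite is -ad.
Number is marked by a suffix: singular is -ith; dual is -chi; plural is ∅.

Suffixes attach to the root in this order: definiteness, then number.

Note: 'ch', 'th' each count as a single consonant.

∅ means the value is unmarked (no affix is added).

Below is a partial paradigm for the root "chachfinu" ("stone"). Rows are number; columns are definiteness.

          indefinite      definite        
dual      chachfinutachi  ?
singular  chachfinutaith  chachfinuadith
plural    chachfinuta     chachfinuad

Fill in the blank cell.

chachfinuadchi

Attach definiteness definite -ad → chachfinuad.
Attach number dual -chi → chachfinuadchi.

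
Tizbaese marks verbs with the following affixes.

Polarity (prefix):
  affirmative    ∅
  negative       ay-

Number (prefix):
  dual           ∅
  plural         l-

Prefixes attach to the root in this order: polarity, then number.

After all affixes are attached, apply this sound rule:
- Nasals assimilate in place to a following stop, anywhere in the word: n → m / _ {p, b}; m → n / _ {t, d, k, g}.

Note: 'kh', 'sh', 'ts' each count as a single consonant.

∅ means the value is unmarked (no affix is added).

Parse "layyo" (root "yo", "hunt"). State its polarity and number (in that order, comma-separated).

Segment: l-ay-yo.
polarity: ay- → negative.
number: l- → plural.

negative, plural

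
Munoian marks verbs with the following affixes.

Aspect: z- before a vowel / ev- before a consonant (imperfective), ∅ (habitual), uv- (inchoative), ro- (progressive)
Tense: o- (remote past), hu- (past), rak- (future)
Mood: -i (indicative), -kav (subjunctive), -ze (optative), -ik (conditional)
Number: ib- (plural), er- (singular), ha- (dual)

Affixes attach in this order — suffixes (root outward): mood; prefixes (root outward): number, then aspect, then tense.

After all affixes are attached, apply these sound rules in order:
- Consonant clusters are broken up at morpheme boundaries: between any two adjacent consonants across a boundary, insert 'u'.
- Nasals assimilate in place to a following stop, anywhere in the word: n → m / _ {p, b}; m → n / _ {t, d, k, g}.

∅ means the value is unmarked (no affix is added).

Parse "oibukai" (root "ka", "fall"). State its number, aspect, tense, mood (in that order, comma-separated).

plural, habitual, remote past, indicative

Segment: o-ib-ka-i.
number: ib- → plural.
aspect: ∅ → habitual.
tense: o- → remote past.
mood: -i → indicative.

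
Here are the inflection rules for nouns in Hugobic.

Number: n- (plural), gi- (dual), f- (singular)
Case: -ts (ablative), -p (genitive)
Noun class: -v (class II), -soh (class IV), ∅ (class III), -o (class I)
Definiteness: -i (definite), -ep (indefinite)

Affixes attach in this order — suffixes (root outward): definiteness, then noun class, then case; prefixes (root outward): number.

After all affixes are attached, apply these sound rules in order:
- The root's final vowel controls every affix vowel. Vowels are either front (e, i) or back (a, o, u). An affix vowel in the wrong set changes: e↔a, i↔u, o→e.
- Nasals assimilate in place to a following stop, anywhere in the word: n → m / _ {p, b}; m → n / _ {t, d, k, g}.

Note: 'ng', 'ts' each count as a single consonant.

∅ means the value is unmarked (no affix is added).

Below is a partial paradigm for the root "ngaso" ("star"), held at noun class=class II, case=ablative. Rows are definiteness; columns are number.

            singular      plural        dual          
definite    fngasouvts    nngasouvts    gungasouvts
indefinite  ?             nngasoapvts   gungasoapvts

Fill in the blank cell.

fngasoapvts

Attach definiteness indefinite -ep → ngasoep.
Attach number singular f- → fngasoep.
Attach noun class class II -v → fngasoepv.
Attach case ablative -ts → fngasoepvts.
Apply vowel harmony: fngasoepvts → fngasoapvts.
Nasal assimilation: no change.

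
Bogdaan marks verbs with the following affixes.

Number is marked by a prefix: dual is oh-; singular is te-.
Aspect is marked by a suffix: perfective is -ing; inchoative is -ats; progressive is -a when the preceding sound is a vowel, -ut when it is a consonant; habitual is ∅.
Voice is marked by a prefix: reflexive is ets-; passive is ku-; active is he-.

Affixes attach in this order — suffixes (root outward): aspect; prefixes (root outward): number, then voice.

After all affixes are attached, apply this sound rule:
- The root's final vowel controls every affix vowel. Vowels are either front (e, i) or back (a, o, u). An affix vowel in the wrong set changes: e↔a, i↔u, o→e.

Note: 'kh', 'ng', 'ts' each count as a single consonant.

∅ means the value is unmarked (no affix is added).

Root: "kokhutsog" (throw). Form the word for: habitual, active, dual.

aspect = habitual: zero marking, form stays kokhutsog.
Attach number dual oh- → ohkokhutsog.
Attach voice active he- → heohkokhutsog.
Apply vowel harmony: heohkokhutsog → haohkokhutsog.

haohkokhutsog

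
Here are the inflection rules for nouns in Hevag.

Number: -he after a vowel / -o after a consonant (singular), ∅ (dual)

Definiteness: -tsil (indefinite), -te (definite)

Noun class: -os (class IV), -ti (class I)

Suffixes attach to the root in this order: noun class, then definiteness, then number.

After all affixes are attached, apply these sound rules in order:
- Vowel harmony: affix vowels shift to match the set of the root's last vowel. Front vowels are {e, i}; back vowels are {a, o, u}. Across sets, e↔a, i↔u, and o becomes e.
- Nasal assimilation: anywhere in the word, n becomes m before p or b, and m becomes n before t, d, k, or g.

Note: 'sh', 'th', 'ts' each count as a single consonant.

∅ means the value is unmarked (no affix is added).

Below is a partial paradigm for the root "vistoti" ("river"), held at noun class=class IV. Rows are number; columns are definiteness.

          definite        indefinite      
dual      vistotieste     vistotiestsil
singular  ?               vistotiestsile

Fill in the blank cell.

vistotiestehe

Attach noun class class IV -os → vistotios.
Attach definiteness definite -te → vistotioste.
Attach number singular -he (after vowel 'e') → vistotiostehe.
Apply vowel harmony: vistotiostehe → vistotiestehe.
Nasal assimilation: no change.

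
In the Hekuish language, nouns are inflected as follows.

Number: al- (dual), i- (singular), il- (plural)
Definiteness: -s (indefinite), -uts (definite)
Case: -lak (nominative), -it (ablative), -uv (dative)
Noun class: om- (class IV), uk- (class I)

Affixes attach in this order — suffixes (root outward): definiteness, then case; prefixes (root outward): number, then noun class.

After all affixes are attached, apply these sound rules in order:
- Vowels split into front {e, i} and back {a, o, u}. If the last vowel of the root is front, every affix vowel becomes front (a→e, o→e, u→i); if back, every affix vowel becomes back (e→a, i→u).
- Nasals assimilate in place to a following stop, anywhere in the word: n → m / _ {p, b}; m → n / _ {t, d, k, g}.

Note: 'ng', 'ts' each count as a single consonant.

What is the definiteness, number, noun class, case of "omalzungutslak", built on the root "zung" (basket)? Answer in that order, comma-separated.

Segment: om-al-zung-uts-lak.
definiteness: -uts → definite.
number: al- → dual.
noun class: om- → class IV.
case: -lak → nominative.

definite, dual, class IV, nominative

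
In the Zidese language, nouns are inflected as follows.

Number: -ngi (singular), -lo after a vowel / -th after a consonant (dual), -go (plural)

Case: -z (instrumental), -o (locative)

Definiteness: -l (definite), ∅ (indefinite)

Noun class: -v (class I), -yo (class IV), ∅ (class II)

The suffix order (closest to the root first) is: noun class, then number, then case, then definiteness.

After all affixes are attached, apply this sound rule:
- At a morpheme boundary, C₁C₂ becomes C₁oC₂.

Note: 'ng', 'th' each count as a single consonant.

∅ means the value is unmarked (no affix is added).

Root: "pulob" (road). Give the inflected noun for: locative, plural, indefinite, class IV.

Attach noun class class IV -yo → pulobyo.
Attach number plural -go → pulobyogo.
Attach case locative -o → pulobyogoo.
definiteness = indefinite: zero marking, form stays pulobyogoo.
Apply epenthesis: pulobyogoo → puloboyogoo.

puloboyogoo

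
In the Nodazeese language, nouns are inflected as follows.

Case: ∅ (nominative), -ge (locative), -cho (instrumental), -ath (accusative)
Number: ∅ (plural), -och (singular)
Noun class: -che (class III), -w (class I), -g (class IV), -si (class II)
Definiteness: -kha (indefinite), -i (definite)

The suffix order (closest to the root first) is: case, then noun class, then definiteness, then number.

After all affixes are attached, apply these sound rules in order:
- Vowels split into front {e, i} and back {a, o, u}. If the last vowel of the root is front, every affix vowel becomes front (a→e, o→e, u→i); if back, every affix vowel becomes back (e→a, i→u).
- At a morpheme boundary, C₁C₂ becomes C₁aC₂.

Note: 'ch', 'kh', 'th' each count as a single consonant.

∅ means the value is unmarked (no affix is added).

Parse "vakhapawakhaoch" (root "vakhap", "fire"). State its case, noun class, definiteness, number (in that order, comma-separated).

Segment: vakhap-w-kha-och.
case: ∅ → nominative.
noun class: -w → class I.
definiteness: -kha → indefinite.
number: -och → singular.

nominative, class I, indefinite, singular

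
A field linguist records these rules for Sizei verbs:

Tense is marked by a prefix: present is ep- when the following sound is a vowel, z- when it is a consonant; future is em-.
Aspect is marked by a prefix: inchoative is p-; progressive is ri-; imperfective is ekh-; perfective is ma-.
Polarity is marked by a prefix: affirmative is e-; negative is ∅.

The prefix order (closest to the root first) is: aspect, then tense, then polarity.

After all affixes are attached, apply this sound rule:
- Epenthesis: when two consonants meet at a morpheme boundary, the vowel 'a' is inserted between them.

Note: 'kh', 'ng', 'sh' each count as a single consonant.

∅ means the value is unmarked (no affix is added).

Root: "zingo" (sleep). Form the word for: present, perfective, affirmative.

Attach aspect perfective ma- → mazingo.
Attach tense present z- (before consonant 'm') → zmazingo.
Attach polarity affirmative e- → ezmazingo.
Apply epenthesis: ezmazingo → ezamazingo.

ezamazingo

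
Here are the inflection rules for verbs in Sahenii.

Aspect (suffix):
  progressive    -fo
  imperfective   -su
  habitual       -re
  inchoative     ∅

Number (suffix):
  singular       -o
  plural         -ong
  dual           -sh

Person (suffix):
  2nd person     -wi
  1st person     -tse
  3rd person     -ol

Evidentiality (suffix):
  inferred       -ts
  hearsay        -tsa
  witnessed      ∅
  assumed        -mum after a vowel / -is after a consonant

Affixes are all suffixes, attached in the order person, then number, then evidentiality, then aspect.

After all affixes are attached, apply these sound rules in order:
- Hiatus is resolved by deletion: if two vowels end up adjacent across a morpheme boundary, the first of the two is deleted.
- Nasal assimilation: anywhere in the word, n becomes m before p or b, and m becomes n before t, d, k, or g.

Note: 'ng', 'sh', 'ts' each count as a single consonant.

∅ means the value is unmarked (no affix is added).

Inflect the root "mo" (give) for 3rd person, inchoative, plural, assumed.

Attach person 3rd person -ol → mool.
Attach number plural -ong → moolong.
Attach evidentiality assumed -is (after consonant 'ng') → moolongis.
aspect = inchoative: zero marking, form stays moolongis.
Apply vowel deletion: moolongis → molongis.
Nasal assimilation: no change.

molongis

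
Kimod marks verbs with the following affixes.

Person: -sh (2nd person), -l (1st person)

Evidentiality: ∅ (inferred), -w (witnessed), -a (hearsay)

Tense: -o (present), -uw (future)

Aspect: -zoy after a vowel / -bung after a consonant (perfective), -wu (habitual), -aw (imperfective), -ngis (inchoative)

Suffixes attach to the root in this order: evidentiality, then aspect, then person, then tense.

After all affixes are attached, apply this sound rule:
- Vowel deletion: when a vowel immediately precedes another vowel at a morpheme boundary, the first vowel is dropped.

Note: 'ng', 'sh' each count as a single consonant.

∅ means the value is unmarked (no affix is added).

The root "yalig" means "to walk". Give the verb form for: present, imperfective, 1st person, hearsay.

Attach evidentiality hearsay -a → yaliga.
Attach aspect imperfective -aw → yaligaaw.
Attach person 1st person -l → yaligaawl.
Attach tense present -o → yaligaawlo.
Apply vowel deletion: yaligaawlo → yaligawlo.

yaligawlo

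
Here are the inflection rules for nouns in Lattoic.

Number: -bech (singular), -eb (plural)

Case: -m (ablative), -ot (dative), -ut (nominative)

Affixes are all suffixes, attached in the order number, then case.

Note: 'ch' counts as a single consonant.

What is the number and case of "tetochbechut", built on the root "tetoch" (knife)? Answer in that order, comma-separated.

Segment: tetoch-bech-ut.
number: -bech → singular.
case: -ut → nominative.

singular, nominative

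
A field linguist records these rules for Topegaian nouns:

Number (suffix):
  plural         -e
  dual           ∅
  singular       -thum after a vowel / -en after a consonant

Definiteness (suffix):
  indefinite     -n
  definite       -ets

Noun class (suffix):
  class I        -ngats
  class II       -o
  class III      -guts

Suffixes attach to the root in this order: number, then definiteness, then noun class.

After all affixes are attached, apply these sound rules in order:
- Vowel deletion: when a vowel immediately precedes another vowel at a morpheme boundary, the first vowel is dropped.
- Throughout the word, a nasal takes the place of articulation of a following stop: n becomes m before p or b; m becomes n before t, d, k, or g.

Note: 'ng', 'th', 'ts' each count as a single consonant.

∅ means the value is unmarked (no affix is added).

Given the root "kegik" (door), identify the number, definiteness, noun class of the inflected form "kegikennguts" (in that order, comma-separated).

Segment: kegik-en-n-guts.
number: -thum/en → singular.
definiteness: -n → indefinite.
noun class: -guts → class III.

singular, indefinite, class III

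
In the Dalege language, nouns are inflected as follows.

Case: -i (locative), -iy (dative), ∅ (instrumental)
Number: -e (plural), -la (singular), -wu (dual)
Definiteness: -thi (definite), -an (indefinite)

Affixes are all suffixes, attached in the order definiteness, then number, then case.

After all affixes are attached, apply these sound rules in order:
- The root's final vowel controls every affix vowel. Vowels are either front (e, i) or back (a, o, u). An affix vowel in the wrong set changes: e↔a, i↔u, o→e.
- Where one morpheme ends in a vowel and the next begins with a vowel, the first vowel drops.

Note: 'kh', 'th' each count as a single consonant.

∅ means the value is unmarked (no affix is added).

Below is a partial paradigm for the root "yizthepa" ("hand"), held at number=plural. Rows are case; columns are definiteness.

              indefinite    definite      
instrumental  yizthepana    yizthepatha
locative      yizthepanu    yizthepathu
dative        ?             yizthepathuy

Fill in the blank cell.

yizthepanuy

Attach definiteness indefinite -an → yizthepaan.
Attach number plural -e → yizthepaane.
Attach case dative -iy → yizthepaaneiy.
Apply vowel harmony: yizthepaaneiy → yizthepaanauy.
Apply vowel deletion: yizthepaanauy → yizthepanuy.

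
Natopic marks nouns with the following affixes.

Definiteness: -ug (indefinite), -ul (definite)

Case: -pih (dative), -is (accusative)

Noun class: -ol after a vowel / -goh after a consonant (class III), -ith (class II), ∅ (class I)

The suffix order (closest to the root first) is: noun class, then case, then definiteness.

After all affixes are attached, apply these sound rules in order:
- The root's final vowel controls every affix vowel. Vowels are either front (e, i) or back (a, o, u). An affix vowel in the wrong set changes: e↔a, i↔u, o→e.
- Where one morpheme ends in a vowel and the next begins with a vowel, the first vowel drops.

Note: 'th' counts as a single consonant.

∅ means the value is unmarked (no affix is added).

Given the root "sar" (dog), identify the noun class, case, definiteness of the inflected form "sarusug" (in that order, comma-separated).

class I, accusative, indefinite

Segment: sar-is-ug.
noun class: ∅ → class I.
case: -is → accusative.
definiteness: -ug → indefinite.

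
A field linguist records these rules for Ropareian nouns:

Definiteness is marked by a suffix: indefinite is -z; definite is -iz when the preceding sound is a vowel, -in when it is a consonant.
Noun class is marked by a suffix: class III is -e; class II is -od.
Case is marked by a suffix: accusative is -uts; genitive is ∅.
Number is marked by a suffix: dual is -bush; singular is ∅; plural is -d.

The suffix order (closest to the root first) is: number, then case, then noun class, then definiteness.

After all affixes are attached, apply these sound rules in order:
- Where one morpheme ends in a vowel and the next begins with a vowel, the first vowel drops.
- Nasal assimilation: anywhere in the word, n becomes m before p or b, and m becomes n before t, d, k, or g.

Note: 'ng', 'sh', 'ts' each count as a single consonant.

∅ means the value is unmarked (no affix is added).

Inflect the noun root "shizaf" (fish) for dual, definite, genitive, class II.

shizafbushodin

Attach number dual -bush → shizafbush.
case = genitive: zero marking, form stays shizafbush.
Attach noun class class II -od → shizafbushod.
Attach definiteness definite -in (after consonant 'd') → shizafbushodin.
Vowel deletion: no change.
Nasal assimilation: no change.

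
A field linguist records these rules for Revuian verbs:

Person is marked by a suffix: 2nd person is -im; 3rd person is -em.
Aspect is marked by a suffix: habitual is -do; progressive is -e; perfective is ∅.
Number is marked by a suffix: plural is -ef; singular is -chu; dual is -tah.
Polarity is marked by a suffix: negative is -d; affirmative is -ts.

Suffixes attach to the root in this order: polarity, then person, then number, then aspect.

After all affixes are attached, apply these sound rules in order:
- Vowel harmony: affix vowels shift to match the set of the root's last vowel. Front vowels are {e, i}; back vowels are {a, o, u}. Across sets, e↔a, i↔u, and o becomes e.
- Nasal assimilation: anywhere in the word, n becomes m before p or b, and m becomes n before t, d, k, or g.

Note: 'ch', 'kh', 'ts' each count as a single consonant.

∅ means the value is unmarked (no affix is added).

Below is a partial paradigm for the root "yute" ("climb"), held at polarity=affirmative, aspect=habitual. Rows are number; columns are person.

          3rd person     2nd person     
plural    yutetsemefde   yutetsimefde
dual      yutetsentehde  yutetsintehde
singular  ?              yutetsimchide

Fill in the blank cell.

Attach polarity affirmative -ts → yutets.
Attach person 3rd person -em → yutetsem.
Attach number singular -chu → yutetsemchu.
Attach aspect habitual -do → yutetsemchudo.
Apply vowel harmony: yutetsemchudo → yutetsemchide.
Nasal assimilation: no change.

yutetsemchide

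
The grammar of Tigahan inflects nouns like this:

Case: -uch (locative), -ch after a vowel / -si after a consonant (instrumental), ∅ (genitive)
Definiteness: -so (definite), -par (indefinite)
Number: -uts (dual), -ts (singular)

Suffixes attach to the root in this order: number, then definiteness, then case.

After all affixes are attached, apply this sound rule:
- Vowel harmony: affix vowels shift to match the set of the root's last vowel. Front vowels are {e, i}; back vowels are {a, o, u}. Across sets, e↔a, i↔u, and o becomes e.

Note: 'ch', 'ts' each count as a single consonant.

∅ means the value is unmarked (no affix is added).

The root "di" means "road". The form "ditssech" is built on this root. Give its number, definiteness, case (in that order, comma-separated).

Segment: di-ts-so-ch.
number: -ts → singular.
definiteness: -so → definite.
case: -ch/si → instrumental.

singular, definite, instrumental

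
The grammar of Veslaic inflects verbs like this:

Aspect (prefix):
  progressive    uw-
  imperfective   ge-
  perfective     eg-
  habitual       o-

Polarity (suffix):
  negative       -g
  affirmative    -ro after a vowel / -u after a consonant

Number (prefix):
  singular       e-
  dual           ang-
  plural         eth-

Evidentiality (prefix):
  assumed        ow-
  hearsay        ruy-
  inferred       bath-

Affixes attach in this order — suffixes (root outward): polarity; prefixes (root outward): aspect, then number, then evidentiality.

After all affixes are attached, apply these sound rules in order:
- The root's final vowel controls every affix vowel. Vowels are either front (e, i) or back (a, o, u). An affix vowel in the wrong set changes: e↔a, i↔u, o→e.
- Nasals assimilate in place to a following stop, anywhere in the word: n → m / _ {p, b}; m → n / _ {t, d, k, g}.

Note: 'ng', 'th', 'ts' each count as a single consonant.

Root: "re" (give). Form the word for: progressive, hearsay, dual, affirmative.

riyengiwrere

Attach aspect progressive uw- → uwre.
Attach number dual ang- → anguwre.
Attach polarity affirmative -ro (after vowel 'e') → anguwrero.
Attach evidentiality hearsay ruy- → ruyanguwrero.
Apply vowel harmony: ruyanguwrero → riyengiwrere.
Nasal assimilation: no change.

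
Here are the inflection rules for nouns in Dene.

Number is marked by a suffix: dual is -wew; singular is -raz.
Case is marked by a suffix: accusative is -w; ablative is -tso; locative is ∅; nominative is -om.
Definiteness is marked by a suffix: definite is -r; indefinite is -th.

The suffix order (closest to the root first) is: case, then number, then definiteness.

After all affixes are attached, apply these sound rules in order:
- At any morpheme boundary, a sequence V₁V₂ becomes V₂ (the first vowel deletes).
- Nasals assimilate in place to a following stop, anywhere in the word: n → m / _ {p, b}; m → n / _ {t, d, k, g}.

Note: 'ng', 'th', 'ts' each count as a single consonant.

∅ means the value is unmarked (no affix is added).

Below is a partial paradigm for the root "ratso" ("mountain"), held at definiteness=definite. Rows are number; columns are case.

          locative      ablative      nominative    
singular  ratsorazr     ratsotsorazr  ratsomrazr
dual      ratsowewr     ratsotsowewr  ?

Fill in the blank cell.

Attach case nominative -om → ratsoom.
Attach number dual -wew → ratsoomwew.
Attach definiteness definite -r → ratsoomwewr.
Apply vowel deletion: ratsoomwewr → ratsomwewr.
Nasal assimilation: no change.

ratsomwewr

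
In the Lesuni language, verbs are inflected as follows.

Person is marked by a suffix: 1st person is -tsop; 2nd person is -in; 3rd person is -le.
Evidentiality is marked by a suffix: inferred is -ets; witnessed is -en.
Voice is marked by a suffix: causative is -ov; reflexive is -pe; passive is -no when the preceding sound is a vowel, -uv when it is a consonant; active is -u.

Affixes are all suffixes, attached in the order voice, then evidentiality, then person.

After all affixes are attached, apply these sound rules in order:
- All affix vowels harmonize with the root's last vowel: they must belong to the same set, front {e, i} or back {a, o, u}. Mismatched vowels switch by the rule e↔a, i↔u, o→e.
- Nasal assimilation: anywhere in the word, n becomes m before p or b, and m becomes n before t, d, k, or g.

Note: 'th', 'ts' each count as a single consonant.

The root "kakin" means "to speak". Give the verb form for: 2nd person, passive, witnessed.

kakinivenin

Attach voice passive -uv (after consonant 'n') → kakinuv.
Attach evidentiality witnessed -en → kakinuven.
Attach person 2nd person -in → kakinuvenin.
Apply vowel harmony: kakinuvenin → kakinivenin.
Nasal assimilation: no change.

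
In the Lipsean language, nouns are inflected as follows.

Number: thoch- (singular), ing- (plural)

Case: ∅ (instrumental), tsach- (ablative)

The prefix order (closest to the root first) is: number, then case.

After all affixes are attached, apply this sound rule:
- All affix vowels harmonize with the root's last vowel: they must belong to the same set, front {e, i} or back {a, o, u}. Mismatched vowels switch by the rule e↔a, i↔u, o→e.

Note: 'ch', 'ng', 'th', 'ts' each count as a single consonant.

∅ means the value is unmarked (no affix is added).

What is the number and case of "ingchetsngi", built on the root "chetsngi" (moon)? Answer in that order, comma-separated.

Segment: ing-chetsngi.
number: ing- → plural.
case: ∅ → instrumental.

plural, instrumental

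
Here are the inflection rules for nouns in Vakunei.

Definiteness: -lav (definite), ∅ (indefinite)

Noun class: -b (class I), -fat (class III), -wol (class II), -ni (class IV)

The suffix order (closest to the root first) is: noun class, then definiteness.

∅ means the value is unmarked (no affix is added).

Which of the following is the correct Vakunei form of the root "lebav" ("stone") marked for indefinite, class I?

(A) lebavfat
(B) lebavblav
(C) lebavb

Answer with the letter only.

C

Attach noun class class I -b → lebavb.
definiteness = indefinite: zero marking, form stays lebavb.
So the correct form is lebavb, option (C).
(B) lebavblav is wrong: it uses definite instead of indefinite for definiteness.
(A) lebavfat is wrong: it uses class III instead of class I for noun class.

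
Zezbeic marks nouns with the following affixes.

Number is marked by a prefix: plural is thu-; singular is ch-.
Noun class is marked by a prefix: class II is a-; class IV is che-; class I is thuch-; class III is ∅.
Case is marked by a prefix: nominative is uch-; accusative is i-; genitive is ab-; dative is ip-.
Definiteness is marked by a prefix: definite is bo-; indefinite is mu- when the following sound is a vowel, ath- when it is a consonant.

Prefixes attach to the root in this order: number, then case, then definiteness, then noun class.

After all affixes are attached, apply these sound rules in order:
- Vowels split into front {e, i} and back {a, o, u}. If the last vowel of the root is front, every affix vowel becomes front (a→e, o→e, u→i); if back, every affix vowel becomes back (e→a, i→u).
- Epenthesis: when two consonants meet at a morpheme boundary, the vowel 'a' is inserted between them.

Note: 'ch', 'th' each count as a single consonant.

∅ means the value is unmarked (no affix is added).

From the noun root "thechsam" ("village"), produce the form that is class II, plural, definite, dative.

Attach number plural thu- → thuthechsam.
Attach case dative ip- → ipthuthechsam.
Attach definiteness definite bo- → boipthuthechsam.
Attach noun class class II a- → aboipthuthechsam.
Apply vowel harmony: aboipthuthechsam → aboupthuthechsam.
Apply epenthesis: aboupthuthechsam → aboupathuthechsam.

aboupathuthechsam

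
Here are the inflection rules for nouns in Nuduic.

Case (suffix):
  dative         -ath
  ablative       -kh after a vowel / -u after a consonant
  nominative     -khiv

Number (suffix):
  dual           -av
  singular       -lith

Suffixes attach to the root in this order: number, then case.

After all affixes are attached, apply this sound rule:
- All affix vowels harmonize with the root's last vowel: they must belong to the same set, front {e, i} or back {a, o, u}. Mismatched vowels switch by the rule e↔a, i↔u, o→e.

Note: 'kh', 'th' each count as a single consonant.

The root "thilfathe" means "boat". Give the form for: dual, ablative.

Attach number dual -av → thilfatheav.
Attach case ablative -u (after consonant 'v') → thilfatheavu.
Apply vowel harmony: thilfatheavu → thilfatheevi.

thilfatheevi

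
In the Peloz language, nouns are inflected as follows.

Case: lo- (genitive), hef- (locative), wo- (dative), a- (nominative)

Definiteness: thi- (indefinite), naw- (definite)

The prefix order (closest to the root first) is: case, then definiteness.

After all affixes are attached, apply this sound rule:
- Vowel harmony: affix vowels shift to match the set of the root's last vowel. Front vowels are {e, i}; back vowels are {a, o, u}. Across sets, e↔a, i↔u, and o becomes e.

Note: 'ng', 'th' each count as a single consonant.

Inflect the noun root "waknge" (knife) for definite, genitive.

Attach case genitive lo- → lowaknge.
Attach definiteness definite naw- → nawlowaknge.
Apply vowel harmony: nawlowaknge → newlewaknge.

newlewaknge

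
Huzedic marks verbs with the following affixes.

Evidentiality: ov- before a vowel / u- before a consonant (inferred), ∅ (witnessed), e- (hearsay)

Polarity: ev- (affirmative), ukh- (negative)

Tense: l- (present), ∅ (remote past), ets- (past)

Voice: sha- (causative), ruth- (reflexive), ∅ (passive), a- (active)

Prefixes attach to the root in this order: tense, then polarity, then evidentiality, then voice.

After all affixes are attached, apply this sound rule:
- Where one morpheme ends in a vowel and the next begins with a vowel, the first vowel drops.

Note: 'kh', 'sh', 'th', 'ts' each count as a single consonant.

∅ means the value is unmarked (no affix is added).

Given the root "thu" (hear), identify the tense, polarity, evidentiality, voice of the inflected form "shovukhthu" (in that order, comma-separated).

remote past, negative, inferred, causative

Segment: sha-ov-ukh-thu.
tense: ∅ → remote past.
polarity: ukh- → negative.
evidentiality: ov/u- → inferred.
voice: sha- → causative.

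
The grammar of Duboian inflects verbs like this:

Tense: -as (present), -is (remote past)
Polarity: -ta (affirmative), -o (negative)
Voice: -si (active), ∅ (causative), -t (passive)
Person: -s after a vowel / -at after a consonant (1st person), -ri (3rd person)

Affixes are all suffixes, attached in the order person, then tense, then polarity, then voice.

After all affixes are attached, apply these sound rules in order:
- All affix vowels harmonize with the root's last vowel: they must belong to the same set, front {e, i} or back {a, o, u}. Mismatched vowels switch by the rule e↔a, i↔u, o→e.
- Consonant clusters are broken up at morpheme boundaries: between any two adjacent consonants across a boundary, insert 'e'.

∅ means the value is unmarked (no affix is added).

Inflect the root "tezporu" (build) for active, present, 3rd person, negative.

tezporuruasosu

Attach person 3rd person -ri → tezporuri.
Attach tense present -as → tezporurias.
Attach polarity negative -o → tezporuriaso.
Attach voice active -si → tezporuriasosi.
Apply vowel harmony: tezporuriasosi → tezporuruasosu.
Epenthesis: no change.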